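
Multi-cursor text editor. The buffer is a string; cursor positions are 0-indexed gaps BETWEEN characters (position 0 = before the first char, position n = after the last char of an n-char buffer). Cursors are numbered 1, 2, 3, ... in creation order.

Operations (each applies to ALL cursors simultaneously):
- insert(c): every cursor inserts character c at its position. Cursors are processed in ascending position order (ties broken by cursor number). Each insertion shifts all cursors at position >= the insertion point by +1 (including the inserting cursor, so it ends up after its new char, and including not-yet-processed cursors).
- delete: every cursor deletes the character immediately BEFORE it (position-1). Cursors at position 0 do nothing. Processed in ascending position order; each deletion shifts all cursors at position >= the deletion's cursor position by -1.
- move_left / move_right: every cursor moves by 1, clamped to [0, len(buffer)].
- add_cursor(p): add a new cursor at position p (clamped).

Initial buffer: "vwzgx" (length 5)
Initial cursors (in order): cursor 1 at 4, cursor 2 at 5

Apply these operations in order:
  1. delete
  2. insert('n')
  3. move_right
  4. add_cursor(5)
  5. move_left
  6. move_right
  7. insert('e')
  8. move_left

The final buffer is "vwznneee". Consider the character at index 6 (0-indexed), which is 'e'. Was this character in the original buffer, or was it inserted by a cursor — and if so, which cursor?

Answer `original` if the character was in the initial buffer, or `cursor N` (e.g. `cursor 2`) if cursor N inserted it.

Answer: cursor 2

Derivation:
After op 1 (delete): buffer="vwz" (len 3), cursors c1@3 c2@3, authorship ...
After op 2 (insert('n')): buffer="vwznn" (len 5), cursors c1@5 c2@5, authorship ...12
After op 3 (move_right): buffer="vwznn" (len 5), cursors c1@5 c2@5, authorship ...12
After op 4 (add_cursor(5)): buffer="vwznn" (len 5), cursors c1@5 c2@5 c3@5, authorship ...12
After op 5 (move_left): buffer="vwznn" (len 5), cursors c1@4 c2@4 c3@4, authorship ...12
After op 6 (move_right): buffer="vwznn" (len 5), cursors c1@5 c2@5 c3@5, authorship ...12
After op 7 (insert('e')): buffer="vwznneee" (len 8), cursors c1@8 c2@8 c3@8, authorship ...12123
After op 8 (move_left): buffer="vwznneee" (len 8), cursors c1@7 c2@7 c3@7, authorship ...12123
Authorship (.=original, N=cursor N): . . . 1 2 1 2 3
Index 6: author = 2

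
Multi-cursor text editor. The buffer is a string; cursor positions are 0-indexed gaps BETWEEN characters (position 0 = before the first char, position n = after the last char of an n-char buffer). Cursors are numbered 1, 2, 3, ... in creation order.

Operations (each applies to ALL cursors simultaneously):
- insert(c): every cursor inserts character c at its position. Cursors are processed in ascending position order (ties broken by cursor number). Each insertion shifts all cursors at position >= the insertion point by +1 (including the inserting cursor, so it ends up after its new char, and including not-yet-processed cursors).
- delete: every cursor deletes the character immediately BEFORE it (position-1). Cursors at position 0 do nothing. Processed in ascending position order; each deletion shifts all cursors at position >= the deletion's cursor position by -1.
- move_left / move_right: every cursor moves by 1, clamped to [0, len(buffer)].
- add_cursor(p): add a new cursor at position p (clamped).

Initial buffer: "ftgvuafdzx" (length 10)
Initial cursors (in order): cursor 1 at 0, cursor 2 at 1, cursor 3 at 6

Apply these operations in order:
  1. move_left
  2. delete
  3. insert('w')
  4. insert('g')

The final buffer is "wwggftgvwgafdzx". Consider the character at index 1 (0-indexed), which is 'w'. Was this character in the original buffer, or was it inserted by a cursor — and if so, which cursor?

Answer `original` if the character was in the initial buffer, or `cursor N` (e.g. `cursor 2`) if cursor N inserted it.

Answer: cursor 2

Derivation:
After op 1 (move_left): buffer="ftgvuafdzx" (len 10), cursors c1@0 c2@0 c3@5, authorship ..........
After op 2 (delete): buffer="ftgvafdzx" (len 9), cursors c1@0 c2@0 c3@4, authorship .........
After op 3 (insert('w')): buffer="wwftgvwafdzx" (len 12), cursors c1@2 c2@2 c3@7, authorship 12....3.....
After op 4 (insert('g')): buffer="wwggftgvwgafdzx" (len 15), cursors c1@4 c2@4 c3@10, authorship 1212....33.....
Authorship (.=original, N=cursor N): 1 2 1 2 . . . . 3 3 . . . . .
Index 1: author = 2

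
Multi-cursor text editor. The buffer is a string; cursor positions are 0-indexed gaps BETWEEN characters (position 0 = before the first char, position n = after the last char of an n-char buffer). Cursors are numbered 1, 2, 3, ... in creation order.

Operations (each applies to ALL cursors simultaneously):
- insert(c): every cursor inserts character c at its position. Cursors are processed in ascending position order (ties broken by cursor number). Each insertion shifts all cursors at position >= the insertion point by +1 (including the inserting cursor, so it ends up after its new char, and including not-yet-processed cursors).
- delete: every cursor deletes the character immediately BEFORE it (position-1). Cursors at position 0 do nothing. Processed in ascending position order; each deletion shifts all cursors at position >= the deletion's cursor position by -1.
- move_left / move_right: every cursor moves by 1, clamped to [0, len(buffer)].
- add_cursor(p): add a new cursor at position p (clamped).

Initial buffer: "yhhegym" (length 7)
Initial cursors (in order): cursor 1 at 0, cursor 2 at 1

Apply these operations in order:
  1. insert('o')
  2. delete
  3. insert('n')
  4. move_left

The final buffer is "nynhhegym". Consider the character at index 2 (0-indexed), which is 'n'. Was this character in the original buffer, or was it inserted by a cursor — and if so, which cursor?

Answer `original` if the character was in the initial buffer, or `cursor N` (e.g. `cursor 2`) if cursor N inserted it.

After op 1 (insert('o')): buffer="oyohhegym" (len 9), cursors c1@1 c2@3, authorship 1.2......
After op 2 (delete): buffer="yhhegym" (len 7), cursors c1@0 c2@1, authorship .......
After op 3 (insert('n')): buffer="nynhhegym" (len 9), cursors c1@1 c2@3, authorship 1.2......
After op 4 (move_left): buffer="nynhhegym" (len 9), cursors c1@0 c2@2, authorship 1.2......
Authorship (.=original, N=cursor N): 1 . 2 . . . . . .
Index 2: author = 2

Answer: cursor 2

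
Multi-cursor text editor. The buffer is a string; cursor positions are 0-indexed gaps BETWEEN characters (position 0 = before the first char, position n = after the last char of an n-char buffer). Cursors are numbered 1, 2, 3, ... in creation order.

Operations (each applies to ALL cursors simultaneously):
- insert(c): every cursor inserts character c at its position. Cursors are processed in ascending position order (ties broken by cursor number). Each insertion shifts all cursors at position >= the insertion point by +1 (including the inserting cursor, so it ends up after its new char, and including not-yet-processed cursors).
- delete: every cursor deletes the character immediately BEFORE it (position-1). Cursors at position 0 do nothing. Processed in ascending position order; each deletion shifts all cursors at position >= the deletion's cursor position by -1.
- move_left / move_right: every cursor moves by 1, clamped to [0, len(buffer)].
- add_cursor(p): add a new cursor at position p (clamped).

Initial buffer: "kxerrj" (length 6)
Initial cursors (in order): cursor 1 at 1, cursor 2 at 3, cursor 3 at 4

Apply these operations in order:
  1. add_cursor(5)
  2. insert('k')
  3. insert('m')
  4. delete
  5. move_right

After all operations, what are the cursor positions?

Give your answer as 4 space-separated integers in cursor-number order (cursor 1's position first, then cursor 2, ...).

Answer: 3 6 8 10

Derivation:
After op 1 (add_cursor(5)): buffer="kxerrj" (len 6), cursors c1@1 c2@3 c3@4 c4@5, authorship ......
After op 2 (insert('k')): buffer="kkxekrkrkj" (len 10), cursors c1@2 c2@5 c3@7 c4@9, authorship .1..2.3.4.
After op 3 (insert('m')): buffer="kkmxekmrkmrkmj" (len 14), cursors c1@3 c2@7 c3@10 c4@13, authorship .11..22.33.44.
After op 4 (delete): buffer="kkxekrkrkj" (len 10), cursors c1@2 c2@5 c3@7 c4@9, authorship .1..2.3.4.
After op 5 (move_right): buffer="kkxekrkrkj" (len 10), cursors c1@3 c2@6 c3@8 c4@10, authorship .1..2.3.4.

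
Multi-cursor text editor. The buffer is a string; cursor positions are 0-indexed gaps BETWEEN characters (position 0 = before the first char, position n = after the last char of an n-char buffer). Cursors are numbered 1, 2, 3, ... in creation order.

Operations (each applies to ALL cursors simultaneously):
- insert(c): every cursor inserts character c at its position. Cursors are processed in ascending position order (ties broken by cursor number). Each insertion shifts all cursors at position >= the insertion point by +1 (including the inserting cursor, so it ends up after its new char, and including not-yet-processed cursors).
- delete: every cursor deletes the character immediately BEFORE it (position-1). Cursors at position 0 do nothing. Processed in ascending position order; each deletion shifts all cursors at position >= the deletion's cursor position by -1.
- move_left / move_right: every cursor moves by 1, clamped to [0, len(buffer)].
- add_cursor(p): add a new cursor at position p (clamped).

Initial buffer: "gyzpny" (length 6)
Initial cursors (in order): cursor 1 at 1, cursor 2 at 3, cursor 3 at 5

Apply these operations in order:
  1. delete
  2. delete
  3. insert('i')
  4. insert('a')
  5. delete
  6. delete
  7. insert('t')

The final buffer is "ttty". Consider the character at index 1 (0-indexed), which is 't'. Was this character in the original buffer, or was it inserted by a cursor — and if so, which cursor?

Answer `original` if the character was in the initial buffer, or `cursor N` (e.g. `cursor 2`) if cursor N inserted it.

Answer: cursor 2

Derivation:
After op 1 (delete): buffer="ypy" (len 3), cursors c1@0 c2@1 c3@2, authorship ...
After op 2 (delete): buffer="y" (len 1), cursors c1@0 c2@0 c3@0, authorship .
After op 3 (insert('i')): buffer="iiiy" (len 4), cursors c1@3 c2@3 c3@3, authorship 123.
After op 4 (insert('a')): buffer="iiiaaay" (len 7), cursors c1@6 c2@6 c3@6, authorship 123123.
After op 5 (delete): buffer="iiiy" (len 4), cursors c1@3 c2@3 c3@3, authorship 123.
After op 6 (delete): buffer="y" (len 1), cursors c1@0 c2@0 c3@0, authorship .
After op 7 (insert('t')): buffer="ttty" (len 4), cursors c1@3 c2@3 c3@3, authorship 123.
Authorship (.=original, N=cursor N): 1 2 3 .
Index 1: author = 2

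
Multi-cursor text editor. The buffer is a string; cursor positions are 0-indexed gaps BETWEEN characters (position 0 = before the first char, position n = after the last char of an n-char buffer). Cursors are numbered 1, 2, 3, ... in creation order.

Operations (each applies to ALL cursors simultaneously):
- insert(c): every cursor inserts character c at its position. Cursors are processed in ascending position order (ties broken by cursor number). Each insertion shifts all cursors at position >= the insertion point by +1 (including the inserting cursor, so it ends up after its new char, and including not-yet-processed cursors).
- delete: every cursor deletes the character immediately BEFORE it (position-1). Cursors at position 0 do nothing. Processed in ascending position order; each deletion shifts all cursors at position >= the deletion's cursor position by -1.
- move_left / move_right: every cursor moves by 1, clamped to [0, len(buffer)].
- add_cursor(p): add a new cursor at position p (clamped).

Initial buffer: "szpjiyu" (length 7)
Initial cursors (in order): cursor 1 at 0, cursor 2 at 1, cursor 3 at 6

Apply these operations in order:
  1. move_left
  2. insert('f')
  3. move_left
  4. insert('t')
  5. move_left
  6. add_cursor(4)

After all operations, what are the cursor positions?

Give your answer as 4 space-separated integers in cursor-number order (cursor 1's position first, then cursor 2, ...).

After op 1 (move_left): buffer="szpjiyu" (len 7), cursors c1@0 c2@0 c3@5, authorship .......
After op 2 (insert('f')): buffer="ffszpjifyu" (len 10), cursors c1@2 c2@2 c3@8, authorship 12.....3..
After op 3 (move_left): buffer="ffszpjifyu" (len 10), cursors c1@1 c2@1 c3@7, authorship 12.....3..
After op 4 (insert('t')): buffer="fttfszpjitfyu" (len 13), cursors c1@3 c2@3 c3@10, authorship 1122.....33..
After op 5 (move_left): buffer="fttfszpjitfyu" (len 13), cursors c1@2 c2@2 c3@9, authorship 1122.....33..
After op 6 (add_cursor(4)): buffer="fttfszpjitfyu" (len 13), cursors c1@2 c2@2 c4@4 c3@9, authorship 1122.....33..

Answer: 2 2 9 4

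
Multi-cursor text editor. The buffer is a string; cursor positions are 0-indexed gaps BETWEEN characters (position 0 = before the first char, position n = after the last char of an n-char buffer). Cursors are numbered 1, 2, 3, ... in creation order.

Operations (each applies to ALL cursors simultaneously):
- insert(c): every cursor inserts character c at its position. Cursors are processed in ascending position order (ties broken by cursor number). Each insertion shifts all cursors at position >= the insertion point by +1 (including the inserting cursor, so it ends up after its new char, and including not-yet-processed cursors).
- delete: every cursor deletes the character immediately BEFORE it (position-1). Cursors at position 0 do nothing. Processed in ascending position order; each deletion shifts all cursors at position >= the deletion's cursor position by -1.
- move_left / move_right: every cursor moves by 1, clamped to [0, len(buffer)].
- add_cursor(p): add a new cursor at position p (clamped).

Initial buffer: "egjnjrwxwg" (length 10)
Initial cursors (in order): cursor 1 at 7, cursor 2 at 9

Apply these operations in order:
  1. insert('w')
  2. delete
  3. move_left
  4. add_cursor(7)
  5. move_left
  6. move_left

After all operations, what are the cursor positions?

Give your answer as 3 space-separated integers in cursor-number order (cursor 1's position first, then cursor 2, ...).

After op 1 (insert('w')): buffer="egjnjrwwxwwg" (len 12), cursors c1@8 c2@11, authorship .......1..2.
After op 2 (delete): buffer="egjnjrwxwg" (len 10), cursors c1@7 c2@9, authorship ..........
After op 3 (move_left): buffer="egjnjrwxwg" (len 10), cursors c1@6 c2@8, authorship ..........
After op 4 (add_cursor(7)): buffer="egjnjrwxwg" (len 10), cursors c1@6 c3@7 c2@8, authorship ..........
After op 5 (move_left): buffer="egjnjrwxwg" (len 10), cursors c1@5 c3@6 c2@7, authorship ..........
After op 6 (move_left): buffer="egjnjrwxwg" (len 10), cursors c1@4 c3@5 c2@6, authorship ..........

Answer: 4 6 5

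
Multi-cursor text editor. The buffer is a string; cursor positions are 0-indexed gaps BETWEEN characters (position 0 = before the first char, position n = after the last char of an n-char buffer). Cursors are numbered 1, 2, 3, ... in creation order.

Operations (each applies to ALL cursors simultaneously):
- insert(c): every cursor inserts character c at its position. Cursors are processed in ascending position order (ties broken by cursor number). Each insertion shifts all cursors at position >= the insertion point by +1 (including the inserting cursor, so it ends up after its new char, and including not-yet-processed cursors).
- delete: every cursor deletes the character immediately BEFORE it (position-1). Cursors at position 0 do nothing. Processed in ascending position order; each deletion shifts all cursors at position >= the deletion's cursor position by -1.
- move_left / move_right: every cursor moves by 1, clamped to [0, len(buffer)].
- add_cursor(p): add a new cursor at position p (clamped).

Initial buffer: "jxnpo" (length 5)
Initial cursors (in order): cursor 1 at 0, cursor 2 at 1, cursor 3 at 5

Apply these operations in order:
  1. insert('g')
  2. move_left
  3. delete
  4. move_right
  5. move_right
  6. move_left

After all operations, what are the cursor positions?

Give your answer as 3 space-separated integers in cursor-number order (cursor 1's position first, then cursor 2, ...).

After op 1 (insert('g')): buffer="gjgxnpog" (len 8), cursors c1@1 c2@3 c3@8, authorship 1.2....3
After op 2 (move_left): buffer="gjgxnpog" (len 8), cursors c1@0 c2@2 c3@7, authorship 1.2....3
After op 3 (delete): buffer="ggxnpg" (len 6), cursors c1@0 c2@1 c3@5, authorship 12...3
After op 4 (move_right): buffer="ggxnpg" (len 6), cursors c1@1 c2@2 c3@6, authorship 12...3
After op 5 (move_right): buffer="ggxnpg" (len 6), cursors c1@2 c2@3 c3@6, authorship 12...3
After op 6 (move_left): buffer="ggxnpg" (len 6), cursors c1@1 c2@2 c3@5, authorship 12...3

Answer: 1 2 5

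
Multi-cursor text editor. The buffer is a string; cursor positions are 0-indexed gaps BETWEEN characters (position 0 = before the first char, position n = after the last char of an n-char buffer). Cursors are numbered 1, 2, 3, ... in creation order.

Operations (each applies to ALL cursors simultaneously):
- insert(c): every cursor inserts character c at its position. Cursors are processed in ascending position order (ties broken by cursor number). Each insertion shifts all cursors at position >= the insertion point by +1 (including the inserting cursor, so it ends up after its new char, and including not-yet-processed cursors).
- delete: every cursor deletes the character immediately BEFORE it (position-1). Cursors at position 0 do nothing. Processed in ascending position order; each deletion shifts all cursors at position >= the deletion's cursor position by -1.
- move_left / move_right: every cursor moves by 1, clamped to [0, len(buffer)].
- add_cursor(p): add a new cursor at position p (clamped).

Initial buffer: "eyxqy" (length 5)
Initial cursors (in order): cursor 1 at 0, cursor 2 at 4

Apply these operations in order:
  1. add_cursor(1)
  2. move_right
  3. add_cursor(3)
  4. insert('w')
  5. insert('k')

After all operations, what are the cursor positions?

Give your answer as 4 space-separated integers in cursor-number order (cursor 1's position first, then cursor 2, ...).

After op 1 (add_cursor(1)): buffer="eyxqy" (len 5), cursors c1@0 c3@1 c2@4, authorship .....
After op 2 (move_right): buffer="eyxqy" (len 5), cursors c1@1 c3@2 c2@5, authorship .....
After op 3 (add_cursor(3)): buffer="eyxqy" (len 5), cursors c1@1 c3@2 c4@3 c2@5, authorship .....
After op 4 (insert('w')): buffer="ewywxwqyw" (len 9), cursors c1@2 c3@4 c4@6 c2@9, authorship .1.3.4..2
After op 5 (insert('k')): buffer="ewkywkxwkqywk" (len 13), cursors c1@3 c3@6 c4@9 c2@13, authorship .11.33.44..22

Answer: 3 13 6 9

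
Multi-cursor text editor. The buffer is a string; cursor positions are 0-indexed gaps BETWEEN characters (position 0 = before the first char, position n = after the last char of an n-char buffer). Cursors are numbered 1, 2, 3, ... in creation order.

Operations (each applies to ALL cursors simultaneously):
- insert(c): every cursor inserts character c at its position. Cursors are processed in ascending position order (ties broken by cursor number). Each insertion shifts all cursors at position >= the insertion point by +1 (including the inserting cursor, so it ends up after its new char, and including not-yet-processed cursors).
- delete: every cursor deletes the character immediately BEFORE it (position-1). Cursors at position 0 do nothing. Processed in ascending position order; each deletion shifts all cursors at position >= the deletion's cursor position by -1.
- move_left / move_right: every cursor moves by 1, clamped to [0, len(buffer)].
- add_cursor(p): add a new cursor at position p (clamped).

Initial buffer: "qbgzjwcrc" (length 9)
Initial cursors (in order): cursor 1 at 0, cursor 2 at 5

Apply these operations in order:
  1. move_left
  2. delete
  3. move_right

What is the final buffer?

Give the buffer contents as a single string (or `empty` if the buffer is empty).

Answer: qbgjwcrc

Derivation:
After op 1 (move_left): buffer="qbgzjwcrc" (len 9), cursors c1@0 c2@4, authorship .........
After op 2 (delete): buffer="qbgjwcrc" (len 8), cursors c1@0 c2@3, authorship ........
After op 3 (move_right): buffer="qbgjwcrc" (len 8), cursors c1@1 c2@4, authorship ........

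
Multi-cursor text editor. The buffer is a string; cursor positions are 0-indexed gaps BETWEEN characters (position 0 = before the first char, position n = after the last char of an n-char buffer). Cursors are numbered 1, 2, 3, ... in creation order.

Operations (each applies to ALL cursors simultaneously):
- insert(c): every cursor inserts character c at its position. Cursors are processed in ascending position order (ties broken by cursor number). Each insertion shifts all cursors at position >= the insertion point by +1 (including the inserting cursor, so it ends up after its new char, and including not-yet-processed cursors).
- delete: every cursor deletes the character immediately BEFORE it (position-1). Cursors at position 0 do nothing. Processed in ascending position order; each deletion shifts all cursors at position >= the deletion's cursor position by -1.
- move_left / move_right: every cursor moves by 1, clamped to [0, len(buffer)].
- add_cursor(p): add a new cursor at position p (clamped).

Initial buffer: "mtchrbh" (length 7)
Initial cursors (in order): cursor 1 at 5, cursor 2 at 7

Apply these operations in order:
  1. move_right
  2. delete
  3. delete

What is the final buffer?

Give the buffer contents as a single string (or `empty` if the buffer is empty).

After op 1 (move_right): buffer="mtchrbh" (len 7), cursors c1@6 c2@7, authorship .......
After op 2 (delete): buffer="mtchr" (len 5), cursors c1@5 c2@5, authorship .....
After op 3 (delete): buffer="mtc" (len 3), cursors c1@3 c2@3, authorship ...

Answer: mtc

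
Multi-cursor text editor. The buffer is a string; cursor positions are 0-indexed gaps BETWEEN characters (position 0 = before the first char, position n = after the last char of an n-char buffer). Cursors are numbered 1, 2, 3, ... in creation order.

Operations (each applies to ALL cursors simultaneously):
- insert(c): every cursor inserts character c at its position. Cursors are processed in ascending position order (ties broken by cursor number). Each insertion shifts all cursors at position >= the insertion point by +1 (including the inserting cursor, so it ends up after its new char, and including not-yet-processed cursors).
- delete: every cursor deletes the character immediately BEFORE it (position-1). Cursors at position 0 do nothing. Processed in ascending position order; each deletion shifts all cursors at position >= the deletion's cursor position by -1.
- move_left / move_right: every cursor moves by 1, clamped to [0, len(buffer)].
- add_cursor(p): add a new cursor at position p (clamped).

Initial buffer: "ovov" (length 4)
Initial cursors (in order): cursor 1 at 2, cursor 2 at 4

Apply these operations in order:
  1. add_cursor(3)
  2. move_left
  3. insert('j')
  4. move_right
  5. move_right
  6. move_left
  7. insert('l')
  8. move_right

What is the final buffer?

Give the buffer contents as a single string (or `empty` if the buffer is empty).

After op 1 (add_cursor(3)): buffer="ovov" (len 4), cursors c1@2 c3@3 c2@4, authorship ....
After op 2 (move_left): buffer="ovov" (len 4), cursors c1@1 c3@2 c2@3, authorship ....
After op 3 (insert('j')): buffer="ojvjojv" (len 7), cursors c1@2 c3@4 c2@6, authorship .1.3.2.
After op 4 (move_right): buffer="ojvjojv" (len 7), cursors c1@3 c3@5 c2@7, authorship .1.3.2.
After op 5 (move_right): buffer="ojvjojv" (len 7), cursors c1@4 c3@6 c2@7, authorship .1.3.2.
After op 6 (move_left): buffer="ojvjojv" (len 7), cursors c1@3 c3@5 c2@6, authorship .1.3.2.
After op 7 (insert('l')): buffer="ojvljoljlv" (len 10), cursors c1@4 c3@7 c2@9, authorship .1.13.322.
After op 8 (move_right): buffer="ojvljoljlv" (len 10), cursors c1@5 c3@8 c2@10, authorship .1.13.322.

Answer: ojvljoljlv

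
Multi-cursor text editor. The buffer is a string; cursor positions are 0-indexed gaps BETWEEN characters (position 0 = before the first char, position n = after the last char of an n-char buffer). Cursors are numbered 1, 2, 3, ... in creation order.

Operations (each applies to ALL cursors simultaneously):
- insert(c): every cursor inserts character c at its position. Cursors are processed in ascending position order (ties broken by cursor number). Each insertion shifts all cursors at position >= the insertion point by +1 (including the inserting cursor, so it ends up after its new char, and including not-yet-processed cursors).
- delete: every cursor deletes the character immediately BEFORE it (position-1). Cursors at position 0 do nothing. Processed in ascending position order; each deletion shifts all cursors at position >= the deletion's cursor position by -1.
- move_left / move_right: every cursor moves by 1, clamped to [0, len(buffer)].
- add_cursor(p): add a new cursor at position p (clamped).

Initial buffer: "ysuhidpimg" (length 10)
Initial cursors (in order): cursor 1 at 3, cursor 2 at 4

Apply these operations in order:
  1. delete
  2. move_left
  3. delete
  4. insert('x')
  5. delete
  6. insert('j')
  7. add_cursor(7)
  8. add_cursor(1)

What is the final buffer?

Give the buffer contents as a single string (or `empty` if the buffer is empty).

Answer: jjsidpimg

Derivation:
After op 1 (delete): buffer="ysidpimg" (len 8), cursors c1@2 c2@2, authorship ........
After op 2 (move_left): buffer="ysidpimg" (len 8), cursors c1@1 c2@1, authorship ........
After op 3 (delete): buffer="sidpimg" (len 7), cursors c1@0 c2@0, authorship .......
After op 4 (insert('x')): buffer="xxsidpimg" (len 9), cursors c1@2 c2@2, authorship 12.......
After op 5 (delete): buffer="sidpimg" (len 7), cursors c1@0 c2@0, authorship .......
After op 6 (insert('j')): buffer="jjsidpimg" (len 9), cursors c1@2 c2@2, authorship 12.......
After op 7 (add_cursor(7)): buffer="jjsidpimg" (len 9), cursors c1@2 c2@2 c3@7, authorship 12.......
After op 8 (add_cursor(1)): buffer="jjsidpimg" (len 9), cursors c4@1 c1@2 c2@2 c3@7, authorship 12.......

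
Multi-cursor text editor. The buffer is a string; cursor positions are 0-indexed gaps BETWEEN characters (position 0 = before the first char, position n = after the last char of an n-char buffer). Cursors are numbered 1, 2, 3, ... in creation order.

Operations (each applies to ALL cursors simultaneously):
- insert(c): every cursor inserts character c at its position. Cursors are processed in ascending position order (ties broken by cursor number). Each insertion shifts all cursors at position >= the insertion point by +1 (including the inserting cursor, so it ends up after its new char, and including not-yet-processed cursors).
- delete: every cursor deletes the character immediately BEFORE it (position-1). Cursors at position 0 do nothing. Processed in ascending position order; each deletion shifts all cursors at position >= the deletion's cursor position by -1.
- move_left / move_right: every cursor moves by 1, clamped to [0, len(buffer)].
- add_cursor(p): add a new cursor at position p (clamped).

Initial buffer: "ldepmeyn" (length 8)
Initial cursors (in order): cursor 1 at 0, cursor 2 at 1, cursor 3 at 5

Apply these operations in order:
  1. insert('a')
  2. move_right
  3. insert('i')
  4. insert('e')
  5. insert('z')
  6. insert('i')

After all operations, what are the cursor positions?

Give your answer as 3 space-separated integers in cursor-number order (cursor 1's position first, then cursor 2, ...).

After op 1 (insert('a')): buffer="aladepmaeyn" (len 11), cursors c1@1 c2@3 c3@8, authorship 1.2....3...
After op 2 (move_right): buffer="aladepmaeyn" (len 11), cursors c1@2 c2@4 c3@9, authorship 1.2....3...
After op 3 (insert('i')): buffer="aliadiepmaeiyn" (len 14), cursors c1@3 c2@6 c3@12, authorship 1.12.2...3.3..
After op 4 (insert('e')): buffer="alieadieepmaeieyn" (len 17), cursors c1@4 c2@8 c3@15, authorship 1.112.22...3.33..
After op 5 (insert('z')): buffer="aliezadiezepmaeiezyn" (len 20), cursors c1@5 c2@10 c3@18, authorship 1.1112.222...3.333..
After op 6 (insert('i')): buffer="alieziadieziepmaeieziyn" (len 23), cursors c1@6 c2@12 c3@21, authorship 1.11112.2222...3.3333..

Answer: 6 12 21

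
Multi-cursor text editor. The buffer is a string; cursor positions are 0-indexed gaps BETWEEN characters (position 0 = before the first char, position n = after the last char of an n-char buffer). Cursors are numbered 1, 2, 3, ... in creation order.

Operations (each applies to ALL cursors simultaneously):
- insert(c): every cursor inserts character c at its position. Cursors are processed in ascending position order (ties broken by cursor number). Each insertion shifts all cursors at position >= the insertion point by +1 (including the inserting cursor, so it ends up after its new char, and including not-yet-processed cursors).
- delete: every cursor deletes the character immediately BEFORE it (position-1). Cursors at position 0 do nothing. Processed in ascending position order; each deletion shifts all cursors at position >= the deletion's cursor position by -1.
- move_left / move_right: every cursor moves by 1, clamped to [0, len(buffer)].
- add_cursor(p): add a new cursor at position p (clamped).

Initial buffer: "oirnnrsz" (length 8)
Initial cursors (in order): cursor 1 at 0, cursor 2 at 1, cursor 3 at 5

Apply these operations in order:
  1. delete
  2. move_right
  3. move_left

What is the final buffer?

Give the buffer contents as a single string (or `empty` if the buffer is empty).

After op 1 (delete): buffer="irnrsz" (len 6), cursors c1@0 c2@0 c3@3, authorship ......
After op 2 (move_right): buffer="irnrsz" (len 6), cursors c1@1 c2@1 c3@4, authorship ......
After op 3 (move_left): buffer="irnrsz" (len 6), cursors c1@0 c2@0 c3@3, authorship ......

Answer: irnrsz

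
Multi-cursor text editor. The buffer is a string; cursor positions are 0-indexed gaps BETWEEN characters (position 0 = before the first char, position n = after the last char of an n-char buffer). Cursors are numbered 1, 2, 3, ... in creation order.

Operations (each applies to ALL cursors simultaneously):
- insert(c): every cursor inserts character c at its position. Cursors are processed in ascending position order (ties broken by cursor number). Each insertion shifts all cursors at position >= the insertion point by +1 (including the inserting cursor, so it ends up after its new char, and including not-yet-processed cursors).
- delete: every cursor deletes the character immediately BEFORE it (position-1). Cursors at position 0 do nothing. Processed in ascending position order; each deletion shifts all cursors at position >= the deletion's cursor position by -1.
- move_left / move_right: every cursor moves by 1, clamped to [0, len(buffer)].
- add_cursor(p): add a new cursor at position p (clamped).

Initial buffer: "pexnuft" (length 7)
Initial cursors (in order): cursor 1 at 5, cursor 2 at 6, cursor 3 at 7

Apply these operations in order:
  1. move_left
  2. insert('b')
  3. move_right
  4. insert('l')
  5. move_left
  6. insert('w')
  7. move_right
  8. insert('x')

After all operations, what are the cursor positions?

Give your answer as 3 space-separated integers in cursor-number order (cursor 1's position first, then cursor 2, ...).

After op 1 (move_left): buffer="pexnuft" (len 7), cursors c1@4 c2@5 c3@6, authorship .......
After op 2 (insert('b')): buffer="pexnbubfbt" (len 10), cursors c1@5 c2@7 c3@9, authorship ....1.2.3.
After op 3 (move_right): buffer="pexnbubfbt" (len 10), cursors c1@6 c2@8 c3@10, authorship ....1.2.3.
After op 4 (insert('l')): buffer="pexnbulbflbtl" (len 13), cursors c1@7 c2@10 c3@13, authorship ....1.12.23.3
After op 5 (move_left): buffer="pexnbulbflbtl" (len 13), cursors c1@6 c2@9 c3@12, authorship ....1.12.23.3
After op 6 (insert('w')): buffer="pexnbuwlbfwlbtwl" (len 16), cursors c1@7 c2@11 c3@15, authorship ....1.112.223.33
After op 7 (move_right): buffer="pexnbuwlbfwlbtwl" (len 16), cursors c1@8 c2@12 c3@16, authorship ....1.112.223.33
After op 8 (insert('x')): buffer="pexnbuwlxbfwlxbtwlx" (len 19), cursors c1@9 c2@14 c3@19, authorship ....1.1112.2223.333

Answer: 9 14 19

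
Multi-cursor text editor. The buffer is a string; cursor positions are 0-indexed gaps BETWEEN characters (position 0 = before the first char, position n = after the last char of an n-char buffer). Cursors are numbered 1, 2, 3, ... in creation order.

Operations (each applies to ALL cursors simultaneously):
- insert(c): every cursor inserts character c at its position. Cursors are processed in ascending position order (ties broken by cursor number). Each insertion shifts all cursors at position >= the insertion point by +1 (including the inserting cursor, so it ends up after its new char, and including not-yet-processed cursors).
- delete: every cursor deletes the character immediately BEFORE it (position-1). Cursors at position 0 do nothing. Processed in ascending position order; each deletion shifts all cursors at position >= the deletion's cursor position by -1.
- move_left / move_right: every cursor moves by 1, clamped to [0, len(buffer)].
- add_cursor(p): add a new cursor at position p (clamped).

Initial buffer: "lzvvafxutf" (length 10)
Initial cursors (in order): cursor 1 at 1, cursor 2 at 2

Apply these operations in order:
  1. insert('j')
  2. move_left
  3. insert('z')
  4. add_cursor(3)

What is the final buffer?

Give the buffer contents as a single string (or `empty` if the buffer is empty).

Answer: lzjzzjvvafxutf

Derivation:
After op 1 (insert('j')): buffer="ljzjvvafxutf" (len 12), cursors c1@2 c2@4, authorship .1.2........
After op 2 (move_left): buffer="ljzjvvafxutf" (len 12), cursors c1@1 c2@3, authorship .1.2........
After op 3 (insert('z')): buffer="lzjzzjvvafxutf" (len 14), cursors c1@2 c2@5, authorship .11.22........
After op 4 (add_cursor(3)): buffer="lzjzzjvvafxutf" (len 14), cursors c1@2 c3@3 c2@5, authorship .11.22........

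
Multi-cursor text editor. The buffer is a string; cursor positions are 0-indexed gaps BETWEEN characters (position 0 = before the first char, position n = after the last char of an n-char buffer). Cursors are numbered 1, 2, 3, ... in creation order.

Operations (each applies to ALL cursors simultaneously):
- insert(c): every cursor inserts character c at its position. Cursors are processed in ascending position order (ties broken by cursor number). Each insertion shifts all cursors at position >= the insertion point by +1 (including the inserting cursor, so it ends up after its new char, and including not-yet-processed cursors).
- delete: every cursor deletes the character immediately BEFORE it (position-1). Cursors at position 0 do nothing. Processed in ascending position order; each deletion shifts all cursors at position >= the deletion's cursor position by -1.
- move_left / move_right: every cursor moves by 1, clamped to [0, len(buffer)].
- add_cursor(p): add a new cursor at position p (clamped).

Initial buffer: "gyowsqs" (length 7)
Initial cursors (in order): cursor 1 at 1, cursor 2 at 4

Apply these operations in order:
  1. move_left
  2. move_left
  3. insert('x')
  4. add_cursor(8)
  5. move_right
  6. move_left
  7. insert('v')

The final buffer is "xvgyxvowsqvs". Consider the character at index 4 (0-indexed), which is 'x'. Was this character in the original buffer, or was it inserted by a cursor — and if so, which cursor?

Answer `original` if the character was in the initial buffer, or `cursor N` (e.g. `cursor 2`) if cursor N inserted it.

After op 1 (move_left): buffer="gyowsqs" (len 7), cursors c1@0 c2@3, authorship .......
After op 2 (move_left): buffer="gyowsqs" (len 7), cursors c1@0 c2@2, authorship .......
After op 3 (insert('x')): buffer="xgyxowsqs" (len 9), cursors c1@1 c2@4, authorship 1..2.....
After op 4 (add_cursor(8)): buffer="xgyxowsqs" (len 9), cursors c1@1 c2@4 c3@8, authorship 1..2.....
After op 5 (move_right): buffer="xgyxowsqs" (len 9), cursors c1@2 c2@5 c3@9, authorship 1..2.....
After op 6 (move_left): buffer="xgyxowsqs" (len 9), cursors c1@1 c2@4 c3@8, authorship 1..2.....
After op 7 (insert('v')): buffer="xvgyxvowsqvs" (len 12), cursors c1@2 c2@6 c3@11, authorship 11..22....3.
Authorship (.=original, N=cursor N): 1 1 . . 2 2 . . . . 3 .
Index 4: author = 2

Answer: cursor 2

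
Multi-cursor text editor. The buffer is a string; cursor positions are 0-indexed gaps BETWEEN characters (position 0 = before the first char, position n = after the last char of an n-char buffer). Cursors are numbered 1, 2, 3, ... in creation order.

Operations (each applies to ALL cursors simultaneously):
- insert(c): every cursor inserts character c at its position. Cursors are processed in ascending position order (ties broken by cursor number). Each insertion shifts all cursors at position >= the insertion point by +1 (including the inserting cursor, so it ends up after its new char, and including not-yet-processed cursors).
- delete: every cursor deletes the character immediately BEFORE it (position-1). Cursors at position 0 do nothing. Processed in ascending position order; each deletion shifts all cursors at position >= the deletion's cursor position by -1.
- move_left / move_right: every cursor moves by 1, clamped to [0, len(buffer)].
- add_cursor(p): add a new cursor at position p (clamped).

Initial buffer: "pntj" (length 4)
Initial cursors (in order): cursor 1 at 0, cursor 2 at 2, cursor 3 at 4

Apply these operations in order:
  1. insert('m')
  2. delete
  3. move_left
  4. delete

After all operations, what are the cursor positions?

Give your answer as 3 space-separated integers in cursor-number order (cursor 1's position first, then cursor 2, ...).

Answer: 0 0 1

Derivation:
After op 1 (insert('m')): buffer="mpnmtjm" (len 7), cursors c1@1 c2@4 c3@7, authorship 1..2..3
After op 2 (delete): buffer="pntj" (len 4), cursors c1@0 c2@2 c3@4, authorship ....
After op 3 (move_left): buffer="pntj" (len 4), cursors c1@0 c2@1 c3@3, authorship ....
After op 4 (delete): buffer="nj" (len 2), cursors c1@0 c2@0 c3@1, authorship ..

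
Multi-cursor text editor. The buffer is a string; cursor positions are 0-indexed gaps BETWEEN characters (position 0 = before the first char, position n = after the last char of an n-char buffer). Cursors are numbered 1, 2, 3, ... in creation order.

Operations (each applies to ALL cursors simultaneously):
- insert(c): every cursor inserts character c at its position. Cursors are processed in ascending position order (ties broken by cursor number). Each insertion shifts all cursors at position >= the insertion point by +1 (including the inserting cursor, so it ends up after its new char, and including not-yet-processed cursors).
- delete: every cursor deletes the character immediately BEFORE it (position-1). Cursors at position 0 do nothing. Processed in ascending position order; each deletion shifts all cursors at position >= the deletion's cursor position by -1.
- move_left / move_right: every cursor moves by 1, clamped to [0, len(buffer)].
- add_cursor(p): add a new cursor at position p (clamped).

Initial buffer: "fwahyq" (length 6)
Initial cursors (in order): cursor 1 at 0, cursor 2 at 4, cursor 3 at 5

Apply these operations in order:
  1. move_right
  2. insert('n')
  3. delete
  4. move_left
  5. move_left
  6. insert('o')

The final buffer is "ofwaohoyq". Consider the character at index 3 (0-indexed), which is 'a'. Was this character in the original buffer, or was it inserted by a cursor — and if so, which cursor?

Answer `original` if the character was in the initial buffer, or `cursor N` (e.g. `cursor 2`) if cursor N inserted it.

After op 1 (move_right): buffer="fwahyq" (len 6), cursors c1@1 c2@5 c3@6, authorship ......
After op 2 (insert('n')): buffer="fnwahynqn" (len 9), cursors c1@2 c2@7 c3@9, authorship .1....2.3
After op 3 (delete): buffer="fwahyq" (len 6), cursors c1@1 c2@5 c3@6, authorship ......
After op 4 (move_left): buffer="fwahyq" (len 6), cursors c1@0 c2@4 c3@5, authorship ......
After op 5 (move_left): buffer="fwahyq" (len 6), cursors c1@0 c2@3 c3@4, authorship ......
After op 6 (insert('o')): buffer="ofwaohoyq" (len 9), cursors c1@1 c2@5 c3@7, authorship 1...2.3..
Authorship (.=original, N=cursor N): 1 . . . 2 . 3 . .
Index 3: author = original

Answer: original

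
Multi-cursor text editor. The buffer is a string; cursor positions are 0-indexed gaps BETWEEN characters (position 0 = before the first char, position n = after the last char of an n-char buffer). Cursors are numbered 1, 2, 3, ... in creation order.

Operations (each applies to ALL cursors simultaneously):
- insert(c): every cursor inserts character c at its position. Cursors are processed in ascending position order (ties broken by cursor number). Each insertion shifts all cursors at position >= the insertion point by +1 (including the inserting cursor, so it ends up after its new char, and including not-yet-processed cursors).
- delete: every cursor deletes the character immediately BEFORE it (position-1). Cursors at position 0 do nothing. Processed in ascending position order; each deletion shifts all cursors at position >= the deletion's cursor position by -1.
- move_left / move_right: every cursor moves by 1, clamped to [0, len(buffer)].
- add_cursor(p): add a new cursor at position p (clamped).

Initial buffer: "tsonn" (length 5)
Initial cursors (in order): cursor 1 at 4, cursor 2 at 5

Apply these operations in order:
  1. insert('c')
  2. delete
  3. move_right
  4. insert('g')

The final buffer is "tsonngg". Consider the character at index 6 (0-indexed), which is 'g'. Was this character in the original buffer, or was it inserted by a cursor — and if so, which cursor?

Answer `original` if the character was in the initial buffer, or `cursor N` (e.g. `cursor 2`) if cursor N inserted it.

After op 1 (insert('c')): buffer="tsoncnc" (len 7), cursors c1@5 c2@7, authorship ....1.2
After op 2 (delete): buffer="tsonn" (len 5), cursors c1@4 c2@5, authorship .....
After op 3 (move_right): buffer="tsonn" (len 5), cursors c1@5 c2@5, authorship .....
After op 4 (insert('g')): buffer="tsonngg" (len 7), cursors c1@7 c2@7, authorship .....12
Authorship (.=original, N=cursor N): . . . . . 1 2
Index 6: author = 2

Answer: cursor 2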